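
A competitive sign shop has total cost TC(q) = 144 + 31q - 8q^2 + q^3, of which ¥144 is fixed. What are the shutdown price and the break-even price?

AVC = 31 - 8q + q^2; minimized at q = 4, giving min AVC = ¥15. That is the shutdown price.
ATC = 144/q + 31 - 8q + q^2. Setting dATC/dq = −144/q^2 − 8 + 2q = 0 gives q = 6 (since 2·6^3 − 8·6^2 = 144).
min ATC = 144/6 + 31 − 8·6 + 6^2 = ¥43. That is the break-even price.
Between these two prices the firm operates at a loss; above ¥43 it earns a profit.

Shutdown price = ¥15; break-even price = ¥43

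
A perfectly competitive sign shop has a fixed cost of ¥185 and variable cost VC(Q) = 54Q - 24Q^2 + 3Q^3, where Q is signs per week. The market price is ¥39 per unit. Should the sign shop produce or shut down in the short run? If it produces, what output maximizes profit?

Produce at Q = 5

From TC, MC = TC'(Q) = 54 - 48Q + 9Q^2 and AVC = VC/Q = 54 - 24Q + 3Q^2.
AVC hits its minimum where MC = AVC, at Q = 4, giving min AVC = 54 - 24·4 + 3·4^2 = ¥6.
P = ¥39 exceeds min AVC = ¥6, so the firm stays open.
Set P = MC: 39 = 54 - 48Q + 9Q^2 → 15 - 48Q + 9Q^2 = 0. The roots are Q = 1/3 and Q = 5; the profit-maximizing output is on the rising part of MC, so Q* = 5.
Check: AVC at Q = 5 is ¥9 ≤ P, so revenue covers variable cost.
Profit = P·Q − TC = 39·5 − 230 = -¥35, a loss, but smaller than the ¥185 fixed cost the firm would lose by shutting down.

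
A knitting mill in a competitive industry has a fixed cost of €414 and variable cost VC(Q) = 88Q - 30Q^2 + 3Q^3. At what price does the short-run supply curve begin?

€13 per unit

Short-run supply begins at min AVC. From VC = 88Q - 30Q^2 + 3Q^3, AVC = 88 - 30Q + 3Q^2.
At the minimum of AVC, MC = AVC. MC = 88 - 60Q + 9Q^2; setting MC = AVC gives 6Q^2 - 30Q = 0, so Q = 5. min AVC = 13.
For P < €13 the firm produces nothing.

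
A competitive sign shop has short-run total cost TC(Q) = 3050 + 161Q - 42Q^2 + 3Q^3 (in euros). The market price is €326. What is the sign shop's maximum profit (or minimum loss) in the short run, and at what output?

AVC = 161 - 42Q + 3Q^2 has its minimum €14 at Q = 7; price €326 clears that bar, so the firm operates.
MC = 161 - 84Q + 9Q^2. Setting P = MC and taking the root on the rising branch gives Q* = 11.
TR = 326·11 = 3586. TC = 3050 + 682 = 3732. Profit = 3586 − 3732 = -€146.
By producing, the firm covers all variable cost plus €2904 of fixed cost; shutting down would lose the full €3050.

Profit = -€146 at Q = 11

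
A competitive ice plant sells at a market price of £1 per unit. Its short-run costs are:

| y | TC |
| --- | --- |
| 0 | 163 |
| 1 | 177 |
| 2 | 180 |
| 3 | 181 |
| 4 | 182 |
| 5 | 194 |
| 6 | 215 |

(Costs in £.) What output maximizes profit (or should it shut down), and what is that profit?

Profit at each row (π = 1y − TC): y=0: -163; y=1: -176; y=2: -178; y=3: -178; y=4: -178; y=5: -189; y=6: -209.
Profit is highest at y = 0. Equivalently, the lowest AVC in the table is 19/4 ≈ £4.75 at y = 4, and P = £1 falls below it — price never covers variable cost, so the firm shuts down and loses only its fixed cost.

y = 0 (shut down); profit = -£163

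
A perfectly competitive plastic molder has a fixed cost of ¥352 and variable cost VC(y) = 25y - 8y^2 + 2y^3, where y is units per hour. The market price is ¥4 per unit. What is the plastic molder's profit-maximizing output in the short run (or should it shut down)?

From TC, MC = TC'(y) = 25 - 16y + 6y^2 and AVC = VC/y = 25 - 8y + 2y^2.
The AVC parabola has its vertex at y = 8/4 = 2, where AVC = 25 - 8·2 + 2·2^2 = ¥17.
P = ¥4 lies below min AVC = ¥17; no output level covers variable cost.
Shutting down limits the loss to fixed cost, ¥352.

Shut down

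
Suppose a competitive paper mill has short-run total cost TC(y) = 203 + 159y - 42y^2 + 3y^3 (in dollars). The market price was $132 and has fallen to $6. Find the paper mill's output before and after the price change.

MC = 159 - 84y + 9y^2; the shutdown threshold is min AVC = $12 (at y = 7).
With P = $132 above the shutdown price, P = MC gives y = 9.
At P = $6 < min AVC = $12, price no longer covers variable cost at any output, so the firm shuts down: y = 0.

Output falls from 9 to 0 (the firm shuts down)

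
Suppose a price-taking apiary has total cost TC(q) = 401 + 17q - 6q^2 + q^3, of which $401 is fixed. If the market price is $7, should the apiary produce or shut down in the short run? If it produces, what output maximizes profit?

From TC, MC = TC'(q) = 17 - 12q + 3q^2 and AVC = VC/q = 17 - 6q + q^2.
AVC hits its minimum where MC = AVC, at q = 3, giving min AVC = 17 - 6·3 + 3^2 = $8.
Since P = $7 < min AVC = $8, price fails to cover variable cost at any output.
The firm minimizes its loss by shutting down and losing only its fixed cost of $401.

Shut down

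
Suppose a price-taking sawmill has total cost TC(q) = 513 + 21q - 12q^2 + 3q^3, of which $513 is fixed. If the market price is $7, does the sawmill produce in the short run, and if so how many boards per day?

Shut down

Variable cost is VC = 21q - 12q^2 + 3q^3, so AVC = VC/q = 21 - 12q + 3q^2 and MC = dTC/dq = 21 - 24q + 9q^2.
AVC hits its minimum where MC = AVC, at q = 2, giving min AVC = 21 - 12·2 + 3·2^2 = $9.
With P < min AVC ($7 < $9), every unit sold adds to the loss.
Best response: produce nothing and absorb the $513 fixed cost.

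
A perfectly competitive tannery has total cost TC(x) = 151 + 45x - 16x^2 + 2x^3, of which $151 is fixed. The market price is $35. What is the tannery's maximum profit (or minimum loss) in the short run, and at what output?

Profit = -$51 at x = 5

AVC = 45 - 16x + 2x^2; min AVC = $13 at x = 4. Since P = $35 ≥ min AVC, the firm produces.
With MC = 45 - 32x + 6x^2, P = MC on the upward-sloping part at x* = 5.
TR = 35·5 = 175. TC = 151 + 75 = 226. Profit = 175 − 226 = -$51.
By producing, the firm covers all variable cost plus $100 of fixed cost; shutting down would lose the full $151.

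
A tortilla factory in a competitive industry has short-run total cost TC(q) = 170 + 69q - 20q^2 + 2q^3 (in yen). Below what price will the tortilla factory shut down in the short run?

¥19 per unit

The firm shuts down when price falls below the minimum of average variable cost. AVC = VC/q = 69 - 20q + 2q^2.
dAVC/dq = -20 + 4q = 0 gives q = 5. min AVC = 69 - 20·5 + 2·5^2 = 19.
The firm shuts down for any P below ¥19.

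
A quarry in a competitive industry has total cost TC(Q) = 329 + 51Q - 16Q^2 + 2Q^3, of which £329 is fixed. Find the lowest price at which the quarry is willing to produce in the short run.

The shutdown price is the minimum of AVC. VC = 51Q - 16Q^2 + 2Q^3, so AVC = 51 - 16Q + 2Q^2.
dAVC/dQ = -16 + 4Q = 0 gives Q = 4. min AVC = 51 - 16·4 + 2·4^2 = 19.
For P < £19 the firm produces nothing.

£19 per unit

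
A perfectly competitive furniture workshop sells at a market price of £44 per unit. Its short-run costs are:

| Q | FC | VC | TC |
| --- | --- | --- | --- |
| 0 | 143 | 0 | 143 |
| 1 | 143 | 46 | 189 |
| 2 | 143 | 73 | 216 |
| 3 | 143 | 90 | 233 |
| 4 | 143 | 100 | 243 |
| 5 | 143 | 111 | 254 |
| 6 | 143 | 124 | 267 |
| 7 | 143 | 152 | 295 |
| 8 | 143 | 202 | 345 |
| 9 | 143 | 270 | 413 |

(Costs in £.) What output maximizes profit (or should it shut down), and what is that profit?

Compute π = P·Q − TC at each output: Q=0: -143; Q=1: -145; Q=2: -128; Q=3: -101; Q=4: -67; Q=5: -34; Q=6: -3; Q=7: 13; Q=8: 7; Q=9: -17.
Profit is maximized at Q = 7. AVC there is 152/7 = £21.71 ≤ P, so producing beats shutting down (which would give -£143).

Q = 7; profit = £13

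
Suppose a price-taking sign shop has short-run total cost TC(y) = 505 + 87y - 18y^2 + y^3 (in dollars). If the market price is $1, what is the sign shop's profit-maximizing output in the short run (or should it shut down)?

Strip out fixed cost: VC = 87y - 18y^2 + y^3. Then AVC = 87 - 18y + y^2 and MC = 87 - 36y + 3y^2.
AVC hits its minimum where MC = AVC, at y = 9, giving min AVC = 87 - 18·9 + 9^2 = $6.
P = $1 lies below min AVC = $6; no output level covers variable cost.
Best response: produce nothing and absorb the $505 fixed cost.

Shut down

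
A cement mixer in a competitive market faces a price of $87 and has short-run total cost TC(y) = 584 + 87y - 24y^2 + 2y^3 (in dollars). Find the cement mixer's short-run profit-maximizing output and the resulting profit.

Profit = -$72 at y = 8

AVC = 87 - 24y + 2y^2; min AVC = $15 at y = 6. Since P = $87 ≥ min AVC, the firm produces.
MC = 87 - 48y + 6y^2. Setting P = MC and taking the root on the rising branch gives y* = 8.
TR = 87·8 = 696. TC = 584 + 184 = 768. Profit = 696 − 768 = -$72.
That loss of $72 beats the $584 the firm would lose by shutting down; producing recovers $512 of fixed cost.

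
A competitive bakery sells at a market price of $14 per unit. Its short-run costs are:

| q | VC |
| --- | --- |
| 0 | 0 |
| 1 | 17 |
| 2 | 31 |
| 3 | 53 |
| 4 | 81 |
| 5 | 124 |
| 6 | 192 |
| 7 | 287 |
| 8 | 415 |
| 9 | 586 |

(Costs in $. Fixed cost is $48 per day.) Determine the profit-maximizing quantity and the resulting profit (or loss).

q = 0 (shut down); profit = -$48

Profit at each row (π = 14q − TC): q=0: -48; q=1: -51; q=2: -51; q=3: -59; q=4: -73; q=5: -102; q=6: -156; q=7: -237; q=8: -351; q=9: -508.
Profit is highest at q = 0. Equivalently, the lowest AVC in the table is 31/2 ≈ $15.50 at q = 2, and P = $14 falls below it — price never covers variable cost, so the firm shuts down and loses only its fixed cost.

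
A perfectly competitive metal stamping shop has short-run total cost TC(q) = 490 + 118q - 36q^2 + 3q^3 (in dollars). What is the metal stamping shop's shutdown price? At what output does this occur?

$10 per unit, at q = 6

Short-run supply begins at min AVC. From VC = 118q - 36q^2 + 3q^3, AVC = 118 - 36q + 3q^2.
dAVC/dq = -36 + 6q = 0 gives q = 6. min AVC = 118 - 36·6 + 3·6^2 = 10.
The firm shuts down for any P below $10.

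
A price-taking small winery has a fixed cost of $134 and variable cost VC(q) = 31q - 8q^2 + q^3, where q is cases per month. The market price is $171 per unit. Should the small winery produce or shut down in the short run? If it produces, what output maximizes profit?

From TC, MC = TC'(q) = 31 - 16q + 3q^2 and AVC = VC/q = 31 - 8q + q^2.
The AVC parabola has its vertex at q = 8/2 = 4, where AVC = 31 - 8·4 + 4^2 = $15.
Since P = $171 ≥ min AVC = $15, price covers variable cost and the firm should produce.
P = MC gives -140 - 16q + 3q^2 = 0, with roots -14/3 and 10. Take the larger (rising MC): q* = 10.
Check: AVC at q = 10 is $51 ≤ P, so revenue covers variable cost.
Profit = P·q − TC = 171·10 − 644 = $1066.

Produce at q = 10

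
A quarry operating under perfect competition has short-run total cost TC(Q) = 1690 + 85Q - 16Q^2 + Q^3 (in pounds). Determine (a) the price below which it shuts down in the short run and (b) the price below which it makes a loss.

AVC = 85 - 16Q + Q^2; minimized at Q = 8, giving min AVC = £21. That is the shutdown price.
ATC = 1690/Q + 85 - 16Q + Q^2. Setting dATC/dQ = −1690/Q^2 − 16 + 2Q = 0 gives Q = 13 (since 2·13^3 − 16·13^2 = 1690).
min ATC = 1690/13 + 85 − 16·13 + 13^2 = £176. That is the break-even price.
Between these two prices the firm operates at a loss; above £176 it earns a profit.

Shutdown price = £21; break-even price = £176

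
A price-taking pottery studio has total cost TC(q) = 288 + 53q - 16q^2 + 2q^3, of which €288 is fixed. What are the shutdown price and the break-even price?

AVC = 53 - 16q + 2q^2; minimized at q = 4, giving min AVC = €21. That is the shutdown price.
ATC = 288/q + 53 - 16q + 2q^2. Setting dATC/dq = −288/q^2 − 16 + 4q = 0 gives q = 6 (since 4·6^3 − 16·6^2 = 288).
min ATC = 288/6 + 53 − 16·6 + 2·6^2 = €77. That is the break-even price.
For €21 ≤ P < €77 the firm produces at a loss; below €21 it shuts down.

Shutdown price = €21; break-even price = €77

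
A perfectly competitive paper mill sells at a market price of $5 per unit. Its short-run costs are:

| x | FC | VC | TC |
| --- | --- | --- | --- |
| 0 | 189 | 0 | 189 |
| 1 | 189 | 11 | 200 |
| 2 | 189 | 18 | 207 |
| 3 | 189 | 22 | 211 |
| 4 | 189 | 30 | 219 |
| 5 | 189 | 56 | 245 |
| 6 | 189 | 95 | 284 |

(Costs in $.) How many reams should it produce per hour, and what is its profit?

x = 0 (shut down); profit = -$189

Profit at each row (π = 5x − TC): x=0: -189; x=1: -195; x=2: -197; x=3: -196; x=4: -199; x=5: -220; x=6: -254.
Profit is highest at x = 0. Equivalently, the lowest AVC in the table is 22/3 ≈ $7.33 at x = 3, and P = $5 falls below it — price never covers variable cost, so the firm shuts down and loses only its fixed cost.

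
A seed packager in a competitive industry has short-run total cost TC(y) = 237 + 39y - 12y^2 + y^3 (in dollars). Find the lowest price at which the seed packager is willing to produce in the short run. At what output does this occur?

The firm shuts down when price falls below the minimum of average variable cost. AVC = VC/y = 39 - 12y + y^2.
dAVC/dy = -12 + 2y = 0 gives y = 6. min AVC = 39 - 12·6 + 6^2 = 3.
For P < $3 the firm produces nothing.

$3 per unit, at y = 6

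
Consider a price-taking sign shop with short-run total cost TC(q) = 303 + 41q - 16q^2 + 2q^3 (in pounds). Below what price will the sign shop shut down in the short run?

£9 per unit

The shutdown price is the minimum of AVC. VC = 41q - 16q^2 + 2q^3, so AVC = 41 - 16q + 2q^2.
dAVC/dq = -16 + 4q = 0 gives q = 4. min AVC = 41 - 16·4 + 2·4^2 = 9.
So the shutdown price is £9.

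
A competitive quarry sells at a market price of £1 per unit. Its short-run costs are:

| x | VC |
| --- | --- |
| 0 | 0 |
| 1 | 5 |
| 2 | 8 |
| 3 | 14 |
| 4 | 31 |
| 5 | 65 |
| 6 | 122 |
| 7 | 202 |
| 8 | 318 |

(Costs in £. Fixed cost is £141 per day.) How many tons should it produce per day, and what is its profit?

Profit at each row (π = 1x − TC): x=0: -141; x=1: -145; x=2: -147; x=3: -152; x=4: -168; x=5: -201; x=6: -257; x=7: -336; x=8: -451.
Profit is highest at x = 0. Equivalently, the lowest AVC in the table is 8/2 ≈ £4 at x = 2, and P = £1 falls below it — price never covers variable cost, so the firm shuts down and loses only its fixed cost.

x = 0 (shut down); profit = -£141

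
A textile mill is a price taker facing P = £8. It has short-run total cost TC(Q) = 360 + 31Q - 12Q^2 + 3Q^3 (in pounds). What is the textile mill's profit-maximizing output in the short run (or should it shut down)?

Shut down

Strip out fixed cost: VC = 31Q - 12Q^2 + 3Q^3. Then AVC = 31 - 12Q + 3Q^2 and MC = 31 - 24Q + 9Q^2.
AVC hits its minimum where MC = AVC, at Q = 2, giving min AVC = 31 - 12·2 + 3·2^2 = £19.
P = £8 lies below min AVC = £19; no output level covers variable cost.
The firm minimizes its loss by shutting down and losing only its fixed cost of £360.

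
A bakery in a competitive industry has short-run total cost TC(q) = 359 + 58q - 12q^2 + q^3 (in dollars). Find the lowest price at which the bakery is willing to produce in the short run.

The shutdown price is the minimum of AVC. VC = 58q - 12q^2 + q^3, so AVC = 58 - 12q + q^2.
dAVC/dq = -12 + 2q = 0 gives q = 6. min AVC = 58 - 12·6 + 6^2 = 22.
So the shutdown price is $22.

$22 per unit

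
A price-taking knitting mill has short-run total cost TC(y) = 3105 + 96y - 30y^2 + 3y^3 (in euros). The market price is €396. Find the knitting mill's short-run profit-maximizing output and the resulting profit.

Profit = -€105 at y = 10

AVC = 96 - 30y + 3y^2; min AVC = €21 at y = 5. Since P = €396 ≥ min AVC, the firm produces.
MC = 96 - 60y + 9y^2. Setting P = MC and taking the root on the rising branch gives y* = 10.
TR = 396·10 = 3960. TC = 3105 + 960 = 4065. Profit = 3960 − 4065 = -€105.
That loss of €105 beats the €3105 the firm would lose by shutting down; producing recovers €3000 of fixed cost.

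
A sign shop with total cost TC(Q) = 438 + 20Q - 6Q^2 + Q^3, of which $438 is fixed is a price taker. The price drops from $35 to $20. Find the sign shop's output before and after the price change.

Output falls from 5 to 4

AVC = 20 - 6Q + Q^2, minimized at Q = 3 where min AVC = $11. MC = 20 - 12Q + 3Q^2.
With P = $35 above the shutdown price, P = MC gives Q = 5.
At P = $20 ≥ min AVC, set P = MC: Q = 4. The firm stays open but cuts output.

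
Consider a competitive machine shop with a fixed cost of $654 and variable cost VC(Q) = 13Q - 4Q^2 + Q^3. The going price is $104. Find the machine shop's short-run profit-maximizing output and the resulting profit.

AVC = 13 - 4Q + Q^2 has its minimum $9 at Q = 2; price $104 clears that bar, so the firm operates.
MC = 13 - 8Q + 3Q^2. Setting P = MC and taking the root on the rising branch gives Q* = 7.
TR = 104·7 = 728. TC = 654 + 238 = 892. Profit = 728 − 892 = -$164.
Shutting down would mean losing the fixed cost of $654, so operating at a loss of $164 is better by $490.

Profit = -$164 at Q = 7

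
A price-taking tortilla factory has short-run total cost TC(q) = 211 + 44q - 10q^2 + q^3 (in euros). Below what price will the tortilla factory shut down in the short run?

Short-run supply begins at min AVC. From VC = 44q - 10q^2 + q^3, AVC = 44 - 10q + q^2.
dAVC/dq = -10 + 2q = 0 gives q = 5. min AVC = 44 - 10·5 + 5^2 = 19.
So the shutdown price is €19.

€19 per unit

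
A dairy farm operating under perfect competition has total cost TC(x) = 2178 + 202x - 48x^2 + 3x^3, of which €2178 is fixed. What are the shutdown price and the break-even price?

AVC = 202 - 48x + 3x^2; minimized at x = 8, giving min AVC = €10. That is the shutdown price.
ATC = 2178/x + 202 - 48x + 3x^2. Setting dATC/dx = −2178/x^2 − 48 + 6x = 0 gives x = 11 (since 6·11^3 − 48·11^2 = 2178).
min ATC = 2178/11 + 202 − 48·11 + 3·11^2 = €235. That is the break-even price.
Between these two prices the firm operates at a loss; above €235 it earns a profit.

Shutdown price = €10; break-even price = €235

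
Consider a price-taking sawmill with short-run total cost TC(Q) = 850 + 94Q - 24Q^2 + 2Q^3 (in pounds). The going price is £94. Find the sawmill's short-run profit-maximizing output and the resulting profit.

AVC = 94 - 24Q + 2Q^2; min AVC = £22 at Q = 6. Since P = £94 ≥ min AVC, the firm produces.
With MC = 94 - 48Q + 6Q^2, P = MC on the upward-sloping part at Q* = 8.
TR = 94·8 = 752. TC = 850 + 240 = 1090. Profit = 752 − 1090 = -£338.
That loss of £338 beats the £850 the firm would lose by shutting down; producing recovers £512 of fixed cost.

Profit = -£338 at Q = 8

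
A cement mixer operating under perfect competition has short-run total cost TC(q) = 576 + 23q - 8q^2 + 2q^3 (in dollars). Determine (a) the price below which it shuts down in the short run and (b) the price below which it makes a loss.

Shutdown price = min AVC. AVC = 23 - 8q + 2q^2, with vertex at q = 2 and minimum $15.
ATC = 576/q + 23 - 8q + 2q^2. Setting dATC/dq = −576/q^2 − 8 + 4q = 0 gives q = 6 (since 4·6^3 − 8·6^2 = 576).
min ATC = 576/6 + 23 − 8·6 + 2·6^2 = $143. That is the break-even price.
For $15 ≤ P < $143 the firm produces at a loss; below $15 it shuts down.

Shutdown price = $15; break-even price = $143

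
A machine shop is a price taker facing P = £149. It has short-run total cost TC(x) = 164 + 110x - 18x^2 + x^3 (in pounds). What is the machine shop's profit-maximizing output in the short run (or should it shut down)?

Produce at x = 13

Variable cost is VC = 110x - 18x^2 + x^3, so AVC = VC/x = 110 - 18x + x^2 and MC = dTC/dx = 110 - 36x + 3x^2.
The AVC parabola has its vertex at x = 18/2 = 9, where AVC = 110 - 18·9 + 9^2 = £29.
Because £149 ≥ £29, revenue can cover variable cost; the firm operates.
P = MC gives -39 - 36x + 3x^2 = 0, with roots -1 and 13. Take the larger (rising MC): x* = 13.
Check: AVC at x = 13 is £45 ≤ P, so revenue covers variable cost.
Profit = P·x − TC = 149·13 − 749 = £1188.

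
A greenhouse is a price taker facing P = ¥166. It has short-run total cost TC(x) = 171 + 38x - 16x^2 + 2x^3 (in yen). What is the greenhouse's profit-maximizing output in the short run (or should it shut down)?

Variable cost is VC = 38x - 16x^2 + 2x^3, so AVC = VC/x = 38 - 16x + 2x^2 and MC = dTC/dx = 38 - 32x + 6x^2.
AVC hits its minimum where MC = AVC, at x = 4, giving min AVC = 38 - 16·4 + 2·4^2 = ¥6.
Because ¥166 ≥ ¥6, revenue can cover variable cost; the firm operates.
Set P = MC: 166 = 38 - 32x + 6x^2 → -128 - 32x + 6x^2 = 0. The roots are x = -8/3 and x = 8; the profit-maximizing output is on the rising part of MC, so x* = 8.
Check: AVC at x = 8 is ¥38 ≤ P, so revenue covers variable cost.
Profit = P·x − TC = 166·8 − 475 = ¥853.

Produce at x = 8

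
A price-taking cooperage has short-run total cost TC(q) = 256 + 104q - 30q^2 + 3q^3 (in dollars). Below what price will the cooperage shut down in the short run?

The firm shuts down when price falls below the minimum of average variable cost. AVC = VC/q = 104 - 30q + 3q^2.
At the minimum of AVC, MC = AVC. MC = 104 - 60q + 9q^2; setting MC = AVC gives 6q^2 - 30q = 0, so q = 5. min AVC = 29.
The firm shuts down for any P below $29.

$29 per unit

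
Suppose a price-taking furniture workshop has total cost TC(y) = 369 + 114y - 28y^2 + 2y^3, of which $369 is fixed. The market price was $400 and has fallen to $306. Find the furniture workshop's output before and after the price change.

Output falls from 13 to 12

AVC = 114 - 28y + 2y^2, minimized at y = 7 where min AVC = $16. MC = 114 - 56y + 6y^2.
At P = $400 ≥ min AVC, set P = MC on the rising branch: y = 13.
At P = $306 ≥ min AVC, set P = MC: y = 12. The firm stays open but cuts output.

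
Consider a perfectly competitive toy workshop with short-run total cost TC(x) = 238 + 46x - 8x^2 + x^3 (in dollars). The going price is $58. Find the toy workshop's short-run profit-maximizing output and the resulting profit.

Profit = -$94 at x = 6

AVC = 46 - 8x + x^2; min AVC = $30 at x = 4. Since P = $58 ≥ min AVC, the firm produces.
MC = 46 - 16x + 3x^2. Setting P = MC and taking the root on the rising branch gives x* = 6.
TR = 58·6 = 348. TC = 238 + 204 = 442. Profit = 348 − 442 = -$94.
Shutting down would mean losing the fixed cost of $238, so operating at a loss of $94 is better by $144.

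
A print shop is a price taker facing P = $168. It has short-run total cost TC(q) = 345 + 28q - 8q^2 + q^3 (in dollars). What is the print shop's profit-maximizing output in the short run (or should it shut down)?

Variable cost is VC = 28q - 8q^2 + q^3, so AVC = VC/q = 28 - 8q + q^2 and MC = dTC/dq = 28 - 16q + 3q^2.
The AVC parabola has its vertex at q = 8/2 = 4, where AVC = 28 - 8·4 + 4^2 = $12.
Because $168 ≥ $12, revenue can cover variable cost; the firm operates.
P = MC gives -140 - 16q + 3q^2 = 0, with roots -14/3 and 10. Take the larger (rising MC): q* = 10.
Check: AVC at q = 10 is $48 ≤ P, so revenue covers variable cost.
Profit = P·q − TC = 168·10 − 825 = $855.

Produce at q = 10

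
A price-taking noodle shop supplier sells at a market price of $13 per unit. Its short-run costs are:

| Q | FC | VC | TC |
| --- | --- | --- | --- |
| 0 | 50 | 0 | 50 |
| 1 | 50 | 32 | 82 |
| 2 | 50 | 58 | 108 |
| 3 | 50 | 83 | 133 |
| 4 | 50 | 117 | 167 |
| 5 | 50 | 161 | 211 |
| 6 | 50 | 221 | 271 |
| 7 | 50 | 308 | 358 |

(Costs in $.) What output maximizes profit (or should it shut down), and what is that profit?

Profit at each row (π = 13Q − TC): Q=0: -50; Q=1: -69; Q=2: -82; Q=3: -94; Q=4: -115; Q=5: -146; Q=6: -193; Q=7: -267.
Profit is highest at Q = 0. Equivalently, the lowest AVC in the table is 83/3 ≈ $27.67 at Q = 3, and P = $13 falls below it — price never covers variable cost, so the firm shuts down and loses only its fixed cost.

Q = 0 (shut down); profit = -$50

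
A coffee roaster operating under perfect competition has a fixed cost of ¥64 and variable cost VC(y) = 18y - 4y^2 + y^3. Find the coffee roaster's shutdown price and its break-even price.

AVC = 18 - 4y + y^2; minimized at y = 2, giving min AVC = ¥14. That is the shutdown price.
ATC = 64/y + 18 - 4y + y^2. Setting dATC/dy = −64/y^2 − 4 + 2y = 0 gives y = 4 (since 2·4^3 − 4·4^2 = 64).
min ATC = 64/4 + 18 − 4·4 + 4^2 = ¥34. That is the break-even price.
Between these two prices the firm operates at a loss; above ¥34 it earns a profit.

Shutdown price = ¥14; break-even price = ¥34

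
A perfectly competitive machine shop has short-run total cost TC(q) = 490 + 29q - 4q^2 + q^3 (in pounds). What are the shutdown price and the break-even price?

Shutdown price = min AVC. AVC = 29 - 4q + q^2, with vertex at q = 2 and minimum £25.
ATC = 490/q + 29 - 4q + q^2. Setting dATC/dq = −490/q^2 − 4 + 2q = 0 gives q = 7 (since 2·7^3 − 4·7^2 = 490).
min ATC = 490/7 + 29 − 4·7 + 7^2 = £120. That is the break-even price.
Between these two prices the firm operates at a loss; above £120 it earns a profit.

Shutdown price = £25; break-even price = £120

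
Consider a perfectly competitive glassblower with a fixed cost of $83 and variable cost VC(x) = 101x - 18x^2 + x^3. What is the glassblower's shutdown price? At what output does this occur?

$20 per unit, at x = 9

The firm shuts down when price falls below the minimum of average variable cost. AVC = VC/x = 101 - 18x + x^2.
dAVC/dx = -18 + 2x = 0 gives x = 9. min AVC = 101 - 18·9 + 9^2 = 20.
The firm shuts down for any P below $20.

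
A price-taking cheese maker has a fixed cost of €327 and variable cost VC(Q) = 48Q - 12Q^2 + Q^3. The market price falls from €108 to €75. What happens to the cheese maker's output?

AVC = 48 - 12Q + Q^2, minimized at Q = 6 where min AVC = €12. MC = 48 - 24Q + 3Q^2.
With P = €108 above the shutdown price, P = MC gives Q = 10.
At P = €75 ≥ min AVC, set P = MC: Q = 9. The firm stays open but cuts output.

Output falls from 10 to 9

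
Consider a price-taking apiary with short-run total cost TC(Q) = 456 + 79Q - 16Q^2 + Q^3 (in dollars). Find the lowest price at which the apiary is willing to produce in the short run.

The shutdown price is the minimum of AVC. VC = 79Q - 16Q^2 + Q^3, so AVC = 79 - 16Q + Q^2.
At the minimum of AVC, MC = AVC. MC = 79 - 32Q + 3Q^2; setting MC = AVC gives 2Q^2 - 16Q = 0, so Q = 8. min AVC = 15.
So the shutdown price is $15.

$15 per unit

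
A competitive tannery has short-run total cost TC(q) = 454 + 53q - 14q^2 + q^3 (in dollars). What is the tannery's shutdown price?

$4 per unit

The firm shuts down when price falls below the minimum of average variable cost. AVC = VC/q = 53 - 14q + q^2.
dAVC/dq = -14 + 2q = 0 gives q = 7. min AVC = 53 - 14·7 + 7^2 = 4.
For P < $4 the firm produces nothing.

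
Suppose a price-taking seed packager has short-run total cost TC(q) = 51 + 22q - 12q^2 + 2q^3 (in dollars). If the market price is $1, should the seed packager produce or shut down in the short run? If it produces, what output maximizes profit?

Shut down

Variable cost is VC = 22q - 12q^2 + 2q^3, so AVC = VC/q = 22 - 12q + 2q^2 and MC = dTC/dq = 22 - 24q + 6q^2.
AVC is minimized where dAVC/dq = -12 + 4q = 0, at q = 3; min AVC = 22 - 12·3 + 2·3^2 = $4.
With P < min AVC ($1 < $4), every unit sold adds to the loss.
The firm minimizes its loss by shutting down and losing only its fixed cost of $51.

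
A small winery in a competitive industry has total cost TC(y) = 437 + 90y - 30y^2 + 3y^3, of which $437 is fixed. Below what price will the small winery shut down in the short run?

Short-run supply begins at min AVC. From VC = 90y - 30y^2 + 3y^3, AVC = 90 - 30y + 3y^2.
At the minimum of AVC, MC = AVC. MC = 90 - 60y + 9y^2; setting MC = AVC gives 6y^2 - 30y = 0, so y = 5. min AVC = 15.
For P < $15 the firm produces nothing.

$15 per unit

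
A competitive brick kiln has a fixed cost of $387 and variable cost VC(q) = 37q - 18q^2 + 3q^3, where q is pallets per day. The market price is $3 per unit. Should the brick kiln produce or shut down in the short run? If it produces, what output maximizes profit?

Strip out fixed cost: VC = 37q - 18q^2 + 3q^3. Then AVC = 37 - 18q + 3q^2 and MC = 37 - 36q + 9q^2.
AVC is minimized where dAVC/dq = -18 + 6q = 0, at q = 3; min AVC = 37 - 18·3 + 3·3^2 = $10.
With P < min AVC ($3 < $10), every unit sold adds to the loss.
Best response: produce nothing and absorb the $387 fixed cost.

Shut down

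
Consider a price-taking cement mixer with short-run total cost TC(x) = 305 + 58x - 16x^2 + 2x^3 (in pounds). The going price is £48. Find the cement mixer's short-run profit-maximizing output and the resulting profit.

Profit = -£205 at x = 5

AVC = 58 - 16x + 2x^2 has its minimum £26 at x = 4; price £48 clears that bar, so the firm operates.
With MC = 58 - 32x + 6x^2, P = MC on the upward-sloping part at x* = 5.
TR = 48·5 = 240. TC = 305 + 140 = 445. Profit = 240 − 445 = -£205.
By producing, the firm covers all variable cost plus £100 of fixed cost; shutting down would lose the full £305.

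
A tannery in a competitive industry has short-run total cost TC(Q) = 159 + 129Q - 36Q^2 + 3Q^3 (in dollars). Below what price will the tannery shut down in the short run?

The shutdown price is the minimum of AVC. VC = 129Q - 36Q^2 + 3Q^3, so AVC = 129 - 36Q + 3Q^2.
dAVC/dQ = -36 + 6Q = 0 gives Q = 6. min AVC = 129 - 36·6 + 3·6^2 = 21.
The firm shuts down for any P below $21.

$21 per unit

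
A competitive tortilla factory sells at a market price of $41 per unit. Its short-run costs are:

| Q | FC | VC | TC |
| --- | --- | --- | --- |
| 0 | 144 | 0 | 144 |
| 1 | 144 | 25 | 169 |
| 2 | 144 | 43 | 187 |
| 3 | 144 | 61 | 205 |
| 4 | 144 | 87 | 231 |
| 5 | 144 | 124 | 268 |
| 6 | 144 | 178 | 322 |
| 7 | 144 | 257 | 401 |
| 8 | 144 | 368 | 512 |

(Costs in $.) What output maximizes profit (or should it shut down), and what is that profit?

Q = 5; profit = -$63

Tabulate TR − TC: Q=0: -144; Q=1: -128; Q=2: -105; Q=3: -82; Q=4: -67; Q=5: -63; Q=6: -76; Q=7: -114; Q=8: -184.
Profit is maximized at Q = 5. AVC there is 124/5 = $24.80 ≤ P, so producing beats shutting down (which would give -$144).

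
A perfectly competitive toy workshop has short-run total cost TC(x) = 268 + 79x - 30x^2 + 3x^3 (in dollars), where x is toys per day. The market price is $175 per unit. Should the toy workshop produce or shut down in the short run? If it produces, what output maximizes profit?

From TC, MC = TC'(x) = 79 - 60x + 9x^2 and AVC = VC/x = 79 - 30x + 3x^2.
The AVC parabola has its vertex at x = 30/6 = 5, where AVC = 79 - 30·5 + 3·5^2 = $4.
Because $175 ≥ $4, revenue can cover variable cost; the firm operates.
P = MC gives -96 - 60x + 9x^2 = 0, with roots -4/3 and 8. Take the larger (rising MC): x* = 8.
Check: AVC at x = 8 is $31 ≤ P, so revenue covers variable cost.
Profit = P·x − TC = 175·8 − 516 = $884.

Produce at x = 8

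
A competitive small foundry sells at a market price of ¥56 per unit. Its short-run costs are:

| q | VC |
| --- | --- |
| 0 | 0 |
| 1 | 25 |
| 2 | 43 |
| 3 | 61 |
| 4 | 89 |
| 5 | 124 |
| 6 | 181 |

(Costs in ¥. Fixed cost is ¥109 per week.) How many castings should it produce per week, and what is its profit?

Compute π = P·q − TC at each output: q=0: -109; q=1: -78; q=2: -40; q=3: -2; q=4: 26; q=5: 47; q=6: 46.
Profit is maximized at q = 5. AVC there is 124/5 = ¥24.80 ≤ P, so producing beats shutting down (which would give -¥109).

q = 5; profit = ¥47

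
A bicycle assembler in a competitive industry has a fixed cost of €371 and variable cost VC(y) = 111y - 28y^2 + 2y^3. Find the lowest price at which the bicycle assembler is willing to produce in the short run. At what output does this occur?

€13 per unit, at y = 7

Short-run supply begins at min AVC. From VC = 111y - 28y^2 + 2y^3, AVC = 111 - 28y + 2y^2.
At the minimum of AVC, MC = AVC. MC = 111 - 56y + 6y^2; setting MC = AVC gives 4y^2 - 28y = 0, so y = 7. min AVC = 13.
So the shutdown price is €13.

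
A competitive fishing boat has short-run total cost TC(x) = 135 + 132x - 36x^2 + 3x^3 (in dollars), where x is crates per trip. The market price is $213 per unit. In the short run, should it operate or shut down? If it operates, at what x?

Produce at x = 9

From TC, MC = TC'(x) = 132 - 72x + 9x^2 and AVC = VC/x = 132 - 36x + 3x^2.
AVC is minimized where dAVC/dx = -36 + 6x = 0, at x = 6; min AVC = 132 - 36·6 + 3·6^2 = $24.
Since P = $213 ≥ min AVC = $24, price covers variable cost and the firm should produce.
P = MC gives -81 - 72x + 9x^2 = 0, with roots -1 and 9. Take the larger (rising MC): x* = 9.
Check: AVC at x = 9 is $51 ≤ P, so revenue covers variable cost.
Profit = P·x − TC = 213·9 − 594 = $1323.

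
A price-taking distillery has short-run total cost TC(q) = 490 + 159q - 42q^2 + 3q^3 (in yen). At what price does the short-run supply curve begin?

The firm shuts down when price falls below the minimum of average variable cost. AVC = VC/q = 159 - 42q + 3q^2.
dAVC/dq = -42 + 6q = 0 gives q = 7. min AVC = 159 - 42·7 + 3·7^2 = 12.
The firm shuts down for any P below ¥12.

¥12 per unit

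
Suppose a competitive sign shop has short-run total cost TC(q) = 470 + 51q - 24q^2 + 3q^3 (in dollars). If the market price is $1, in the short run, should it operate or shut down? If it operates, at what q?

Variable cost is VC = 51q - 24q^2 + 3q^3, so AVC = VC/q = 51 - 24q + 3q^2 and MC = dTC/dq = 51 - 48q + 9q^2.
AVC hits its minimum where MC = AVC, at q = 4, giving min AVC = 51 - 24·4 + 3·4^2 = $3.
P = $1 lies below min AVC = $3; no output level covers variable cost.
Best response: produce nothing and absorb the $470 fixed cost.

Shut down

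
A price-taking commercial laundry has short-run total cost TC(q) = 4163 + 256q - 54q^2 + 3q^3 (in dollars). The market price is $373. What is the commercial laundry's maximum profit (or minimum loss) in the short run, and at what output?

Profit = -$107 at q = 13

AVC = 256 - 54q + 3q^2 has its minimum $13 at q = 9; price $373 clears that bar, so the firm operates.
With MC = 256 - 108q + 9q^2, P = MC on the upward-sloping part at q* = 13.
TR = 373·13 = 4849. TC = 4163 + 793 = 4956. Profit = 4849 − 4956 = -$107.
Shutting down would mean losing the fixed cost of $4163, so operating at a loss of $107 is better by $4056.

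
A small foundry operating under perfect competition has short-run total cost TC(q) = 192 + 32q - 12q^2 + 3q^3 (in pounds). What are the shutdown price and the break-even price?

Shutdown price = £20; break-even price = £80

Shutdown price = min AVC. AVC = 32 - 12q + 3q^2, with vertex at q = 2 and minimum £20.
ATC = 192/q + 32 - 12q + 3q^2. Setting dATC/dq = −192/q^2 − 12 + 6q = 0 gives q = 4 (since 6·4^3 − 12·4^2 = 192).
min ATC = 192/4 + 32 − 12·4 + 3·4^2 = £80. That is the break-even price.
For £20 ≤ P < £80 the firm produces at a loss; below £20 it shuts down.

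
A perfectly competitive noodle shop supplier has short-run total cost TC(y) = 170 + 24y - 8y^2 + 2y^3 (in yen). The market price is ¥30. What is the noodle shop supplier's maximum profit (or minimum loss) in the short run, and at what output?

AVC = 24 - 8y + 2y^2 has its minimum ¥16 at y = 2; price ¥30 clears that bar, so the firm operates.
MC = 24 - 16y + 6y^2. Setting P = MC and taking the root on the rising branch gives y* = 3.
TR = 30·3 = 90. TC = 170 + 54 = 224. Profit = 90 − 224 = -¥134.
That loss of ¥134 beats the ¥170 the firm would lose by shutting down; producing recovers ¥36 of fixed cost.

Profit = -¥134 at y = 3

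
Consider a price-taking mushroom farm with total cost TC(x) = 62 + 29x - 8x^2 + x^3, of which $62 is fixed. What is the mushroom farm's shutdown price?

$13 per unit

The shutdown price is the minimum of AVC. VC = 29x - 8x^2 + x^3, so AVC = 29 - 8x + x^2.
dAVC/dx = -8 + 2x = 0 gives x = 4. min AVC = 29 - 8·4 + 4^2 = 13.
For P < $13 the firm produces nothing.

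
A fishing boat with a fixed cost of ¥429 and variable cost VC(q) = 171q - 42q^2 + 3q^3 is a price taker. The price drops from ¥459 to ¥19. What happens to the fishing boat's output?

Output falls from 12 to 0 (the firm shuts down)

AVC = 171 - 42q + 3q^2, minimized at q = 7 where min AVC = ¥24. MC = 171 - 84q + 9q^2.
At P = ¥459 ≥ min AVC, set P = MC on the rising branch: q = 12.
At P = ¥19 < min AVC = ¥24, price no longer covers variable cost at any output, so the firm shuts down: q = 0.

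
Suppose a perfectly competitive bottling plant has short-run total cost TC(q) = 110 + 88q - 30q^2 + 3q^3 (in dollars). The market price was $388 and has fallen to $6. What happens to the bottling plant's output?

MC = 88 - 60q + 9q^2; the shutdown threshold is min AVC = $13 (at q = 5).
At P = $388 ≥ min AVC, set P = MC on the rising branch: q = 10.
At P = $6 < min AVC = $13, price no longer covers variable cost at any output, so the firm shuts down: q = 0.

Output falls from 10 to 0 (the firm shuts down)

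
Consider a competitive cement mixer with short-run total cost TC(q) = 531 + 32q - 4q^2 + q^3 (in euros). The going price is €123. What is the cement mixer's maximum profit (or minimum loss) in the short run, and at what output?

AVC = 32 - 4q + q^2; min AVC = €28 at q = 2. Since P = €123 ≥ min AVC, the firm produces.
MC = 32 - 8q + 3q^2. Setting P = MC and taking the root on the rising branch gives q* = 7.
TR = 123·7 = 861. TC = 531 + 371 = 902. Profit = 861 − 902 = -€41.
That loss of €41 beats the €531 the firm would lose by shutting down; producing recovers €490 of fixed cost.

Profit = -€41 at q = 7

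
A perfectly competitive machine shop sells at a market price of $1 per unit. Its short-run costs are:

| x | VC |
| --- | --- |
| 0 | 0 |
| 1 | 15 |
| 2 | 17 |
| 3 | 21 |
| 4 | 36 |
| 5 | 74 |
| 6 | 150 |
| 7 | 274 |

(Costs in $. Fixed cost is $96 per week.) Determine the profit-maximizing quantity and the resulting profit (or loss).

x = 0 (shut down); profit = -$96

Compute π = P·x − TC at each output: x=0: -96; x=1: -110; x=2: -111; x=3: -114; x=4: -128; x=5: -165; x=6: -240; x=7: -363.
Profit is highest at x = 0. Equivalently, the lowest AVC in the table is 21/3 ≈ $7 at x = 3, and P = $1 falls below it — price never covers variable cost, so the firm shuts down and loses only its fixed cost.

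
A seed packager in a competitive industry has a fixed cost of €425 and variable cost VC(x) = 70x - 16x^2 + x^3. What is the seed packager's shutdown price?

The firm shuts down when price falls below the minimum of average variable cost. AVC = VC/x = 70 - 16x + x^2.
At the minimum of AVC, MC = AVC. MC = 70 - 32x + 3x^2; setting MC = AVC gives 2x^2 - 16x = 0, so x = 8. min AVC = 6.
So the shutdown price is €6.

€6 per unit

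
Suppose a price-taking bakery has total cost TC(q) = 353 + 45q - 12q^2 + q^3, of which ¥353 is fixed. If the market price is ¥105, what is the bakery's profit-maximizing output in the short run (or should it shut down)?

Variable cost is VC = 45q - 12q^2 + q^3, so AVC = VC/q = 45 - 12q + q^2 and MC = dTC/dq = 45 - 24q + 3q^2.
AVC is minimized where dAVC/dq = -12 + 2q = 0, at q = 6; min AVC = 45 - 12·6 + 6^2 = ¥9.
P = ¥105 exceeds min AVC = ¥9, so the firm stays open.
Set P = MC: 105 = 45 - 24q + 3q^2 → -60 - 24q + 3q^2 = 0. The roots are q = -2 and q = 10; the profit-maximizing output is on the rising part of MC, so q* = 10.
Check: AVC at q = 10 is ¥25 ≤ P, so revenue covers variable cost.
Profit = P·q − TC = 105·10 − 603 = ¥447.

Produce at q = 10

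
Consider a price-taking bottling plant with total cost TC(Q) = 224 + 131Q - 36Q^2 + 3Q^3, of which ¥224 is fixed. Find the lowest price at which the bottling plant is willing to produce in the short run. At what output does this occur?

Short-run supply begins at min AVC. From VC = 131Q - 36Q^2 + 3Q^3, AVC = 131 - 36Q + 3Q^2.
dAVC/dQ = -36 + 6Q = 0 gives Q = 6. min AVC = 131 - 36·6 + 3·6^2 = 23.
The firm shuts down for any P below ¥23.

¥23 per unit, at Q = 6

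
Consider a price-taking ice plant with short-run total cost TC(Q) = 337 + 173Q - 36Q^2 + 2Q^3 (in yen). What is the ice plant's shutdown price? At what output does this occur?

Short-run supply begins at min AVC. From VC = 173Q - 36Q^2 + 2Q^3, AVC = 173 - 36Q + 2Q^2.
dAVC/dQ = -36 + 4Q = 0 gives Q = 9. min AVC = 173 - 36·9 + 2·9^2 = 11.
For P < ¥11 the firm produces nothing.

¥11 per unit, at Q = 9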